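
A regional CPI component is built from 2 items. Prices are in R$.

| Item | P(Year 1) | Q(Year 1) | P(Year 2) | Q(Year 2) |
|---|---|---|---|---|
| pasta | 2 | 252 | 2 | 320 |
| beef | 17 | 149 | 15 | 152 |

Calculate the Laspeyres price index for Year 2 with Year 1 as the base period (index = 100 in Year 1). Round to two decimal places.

90.19

Laspeyres price index uses base-period quantities as weights.
ΣP(Year 2)·Q(Year 1) = 2×252 + 15×149 = 504 + 2235 = 2739
ΣP(Year 1)·Q(Year 1) = 2×252 + 17×149 = 504 + 2533 = 3037
Index = 2739 / 3037 × 100 = 90.1877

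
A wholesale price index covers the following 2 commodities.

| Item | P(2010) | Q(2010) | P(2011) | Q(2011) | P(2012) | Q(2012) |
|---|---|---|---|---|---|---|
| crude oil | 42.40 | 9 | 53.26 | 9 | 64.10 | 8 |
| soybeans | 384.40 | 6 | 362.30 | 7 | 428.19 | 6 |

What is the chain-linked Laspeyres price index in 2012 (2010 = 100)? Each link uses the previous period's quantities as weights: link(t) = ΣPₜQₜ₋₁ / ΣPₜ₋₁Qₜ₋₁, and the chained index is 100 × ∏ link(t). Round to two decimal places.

Link 2010→2011:
ΣP(2011)Q(2010) = 53.26×9 + 362.30×6 = 479.34 + 2173.8 = 2653.14
ΣP(2010)Q(2010) = 42.40×9 + 384.40×6 = 381.6 + 2306.4 = 2688
link = 2653.14/2688 = 0.987031
Link 2011→2012:
ΣP(2012)Q(2011) = 64.10×9 + 428.19×7 = 576.9 + 2997.33 = 3574.23
ΣP(2011)Q(2011) = 53.26×9 + 362.30×7 = 479.34 + 2536.1 = 3015.44
link = 3574.23/3015.44 = 1.185310
Chained index = 100 × 0.987031 × 1.185310 = 116.9938

116.99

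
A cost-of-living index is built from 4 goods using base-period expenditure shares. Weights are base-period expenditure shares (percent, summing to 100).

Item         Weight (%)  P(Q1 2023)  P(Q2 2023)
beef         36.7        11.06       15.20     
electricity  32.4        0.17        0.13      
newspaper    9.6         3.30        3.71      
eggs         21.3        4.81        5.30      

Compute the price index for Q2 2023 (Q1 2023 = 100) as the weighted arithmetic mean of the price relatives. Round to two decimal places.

109.48

beef: 36.7 × (15.20/11.06) = 36.7 × 1.374322 = 50.4376
electricity: 32.4 × (0.13/0.17) = 32.4 × 0.764706 = 24.7765
newspaper: 9.6 × (3.71/3.30) = 9.6 × 1.124242 = 10.7927
eggs: 21.3 × (5.30/4.81) = 21.3 × 1.101871 = 23.4699
Index = Σ wᵢ·(p₁ᵢ/p₀ᵢ) = 50.4376 + 24.7765 + 10.7927 + 23.4699 = 109.4767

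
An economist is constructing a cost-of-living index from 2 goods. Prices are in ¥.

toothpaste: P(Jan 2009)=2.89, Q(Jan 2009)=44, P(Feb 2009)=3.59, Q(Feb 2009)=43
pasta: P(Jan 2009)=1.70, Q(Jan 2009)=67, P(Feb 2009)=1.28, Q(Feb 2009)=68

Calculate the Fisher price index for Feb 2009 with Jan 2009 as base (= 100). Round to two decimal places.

Laspeyres component (base-period weights):
ΣP(Feb 2009)Q(Jan 2009) = 3.59×44 + 1.28×67 = 157.96 + 85.76 = 243.72
ΣP(Jan 2009)Q(Jan 2009) = 2.89×44 + 1.70×67 = 127.16 + 113.9 = 241.06
L = 243.72 / 241.06 × 100 = 101.1035
Paasche component (current-period weights):
ΣP(Feb 2009)Q(Feb 2009) = 3.59×43 + 1.28×68 = 154.37 + 87.04 = 241.41
ΣP(Jan 2009)Q(Feb 2009) = 2.89×43 + 1.70×68 = 124.27 + 115.6 = 239.87
P = 241.41 / 239.87 × 100 = 100.6420
Fisher = √(L × P) = √(101.1035 × 100.6420) = 100.8725

100.87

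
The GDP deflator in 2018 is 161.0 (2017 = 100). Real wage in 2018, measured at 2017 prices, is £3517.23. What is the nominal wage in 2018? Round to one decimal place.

5662.7

Nominal = Real × (Index/100) = 3517.23 × (161.0/100)
        = 3517.23 × 1.610 = 5662.7403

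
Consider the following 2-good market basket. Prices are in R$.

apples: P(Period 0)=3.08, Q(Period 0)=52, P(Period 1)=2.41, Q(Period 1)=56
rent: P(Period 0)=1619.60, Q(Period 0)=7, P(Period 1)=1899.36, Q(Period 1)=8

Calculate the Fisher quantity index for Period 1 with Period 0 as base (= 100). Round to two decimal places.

114.21

Laspeyres component (base-period weights):
ΣP(Period 0)Q(Period 1) = 3.08×56 + 1619.60×8 = 172.48 + 12956.8 = 13129.28
ΣP(Period 0)Q(Period 0) = 3.08×52 + 1619.60×7 = 160.16 + 11337.2 = 11497.36
L = 13129.28 / 11497.36 × 100 = 114.1939
Paasche component (current-period weights):
ΣP(Period 1)Q(Period 1) = 2.41×56 + 1899.36×8 = 134.96 + 15194.88 = 15329.84
ΣP(Period 1)Q(Period 0) = 2.41×52 + 1899.36×7 = 125.32 + 13295.52 = 13420.84
P = 15329.84 / 13420.84 × 100 = 114.2241
Fisher = √(L × P) = √(114.1939 × 114.2241) = 114.2090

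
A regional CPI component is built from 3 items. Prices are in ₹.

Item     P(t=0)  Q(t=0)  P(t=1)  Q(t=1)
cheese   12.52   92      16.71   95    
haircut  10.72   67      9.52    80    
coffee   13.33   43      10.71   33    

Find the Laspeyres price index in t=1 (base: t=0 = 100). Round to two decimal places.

Laspeyres price index uses base-period quantities as weights.
ΣP(t=1)·Q(t=0) = 16.71×92 + 9.52×67 + 10.71×43 = 1537.32 + 637.84 + 460.53 = 2635.69
ΣP(t=0)·Q(t=0) = 12.52×92 + 10.72×67 + 13.33×43 = 1151.84 + 718.24 + 573.19 = 2443.27
Index = 2635.69 / 2443.27 × 100 = 107.8755

107.88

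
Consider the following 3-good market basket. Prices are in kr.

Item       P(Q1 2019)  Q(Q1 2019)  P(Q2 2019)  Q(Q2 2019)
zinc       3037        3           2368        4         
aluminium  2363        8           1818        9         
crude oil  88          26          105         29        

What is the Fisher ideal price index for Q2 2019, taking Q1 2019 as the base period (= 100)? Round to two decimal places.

Laspeyres component (base-period weights):
ΣP(Q2 2019)Q(Q1 2019) = 2368×3 + 1818×8 + 105×26 = 7104 + 14544 + 2730 = 24378
ΣP(Q1 2019)Q(Q1 2019) = 3037×3 + 2363×8 + 88×26 = 9111 + 18904 + 2288 = 30303
L = 24378 / 30303 × 100 = 80.4475
Paasche component (current-period weights):
ΣP(Q2 2019)Q(Q2 2019) = 2368×4 + 1818×9 + 105×29 = 9472 + 16362 + 3045 = 28879
ΣP(Q1 2019)Q(Q2 2019) = 3037×4 + 2363×9 + 88×29 = 12148 + 21267 + 2552 = 35967
P = 28879 / 35967 × 100 = 80.2930
Fisher = √(L × P) = √(80.4475 × 80.2930) = 80.3702

80.37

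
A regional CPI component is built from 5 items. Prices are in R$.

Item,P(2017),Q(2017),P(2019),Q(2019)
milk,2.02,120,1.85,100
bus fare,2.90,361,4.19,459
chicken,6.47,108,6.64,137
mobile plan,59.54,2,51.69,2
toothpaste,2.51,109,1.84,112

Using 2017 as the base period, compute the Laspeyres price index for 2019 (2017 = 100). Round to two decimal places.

115.75

Laspeyres price index uses base-period quantities as weights.
ΣP(2019)·Q(2017) = 1.85×120 + 4.19×361 + 6.64×108 + 51.69×2 + 1.84×109 = 222 + 1512.59 + 717.12 + 103.38 + 200.56 = 2755.65
ΣP(2017)·Q(2017) = 2.02×120 + 2.90×361 + 6.47×108 + 59.54×2 + 2.51×109 = 242.4 + 1046.9 + 698.76 + 119.08 + 273.59 = 2380.73
Index = 2755.65 / 2380.73 × 100 = 115.7481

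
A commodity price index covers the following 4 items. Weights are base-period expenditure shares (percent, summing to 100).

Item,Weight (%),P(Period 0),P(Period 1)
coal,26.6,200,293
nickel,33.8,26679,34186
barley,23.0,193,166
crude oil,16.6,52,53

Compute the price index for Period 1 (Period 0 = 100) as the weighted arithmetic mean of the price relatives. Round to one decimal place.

coal: 26.6 × (293/200) = 26.6 × 1.465000 = 38.9690
nickel: 33.8 × (34186/26679) = 33.8 × 1.281382 = 43.3107
barley: 23.0 × (166/193) = 23.0 × 0.860104 = 19.7824
crude oil: 16.6 × (53/52) = 16.6 × 1.019231 = 16.9192
Index = Σ wᵢ·(p₁ᵢ/p₀ᵢ) = 38.9690 + 43.3107 + 19.7824 + 16.9192 = 118.9813

119.0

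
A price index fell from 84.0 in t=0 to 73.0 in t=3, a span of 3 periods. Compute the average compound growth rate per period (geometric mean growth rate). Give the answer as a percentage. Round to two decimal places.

-4.57%

Growth factor = (73.0/84.0)^(1/3) = (0.869048)^(1/3) = 0.954292
Growth rate = 0.954292 − 1 = -0.045708 = -4.5708%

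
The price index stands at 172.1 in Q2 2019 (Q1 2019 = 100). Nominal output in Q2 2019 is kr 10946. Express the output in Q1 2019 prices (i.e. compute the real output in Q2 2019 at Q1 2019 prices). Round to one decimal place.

Real = Nominal ÷ (Index/100) = 10946 ÷ (172.1/100)
     = 10946 ÷ 1.721 = 6360.2557

6360.3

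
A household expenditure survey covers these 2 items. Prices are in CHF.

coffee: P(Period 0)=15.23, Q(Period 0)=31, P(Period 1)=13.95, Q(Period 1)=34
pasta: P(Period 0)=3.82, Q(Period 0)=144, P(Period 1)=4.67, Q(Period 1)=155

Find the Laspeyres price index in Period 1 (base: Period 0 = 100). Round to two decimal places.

Laspeyres price index uses base-period quantities as weights.
ΣP(Period 1)·Q(Period 0) = 13.95×31 + 4.67×144 = 432.45 + 672.48 = 1104.93
ΣP(Period 0)·Q(Period 0) = 15.23×31 + 3.82×144 = 472.13 + 550.08 = 1022.21
Index = 1104.93 / 1022.21 × 100 = 108.0923

108.09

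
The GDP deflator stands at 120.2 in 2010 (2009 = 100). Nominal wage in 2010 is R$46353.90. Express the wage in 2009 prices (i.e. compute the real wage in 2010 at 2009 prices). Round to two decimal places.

38563.98

Real = Nominal ÷ (Index/100) = 46353.90 ÷ (120.2/100)
     = 46353.90 ÷ 1.202 = 38563.9767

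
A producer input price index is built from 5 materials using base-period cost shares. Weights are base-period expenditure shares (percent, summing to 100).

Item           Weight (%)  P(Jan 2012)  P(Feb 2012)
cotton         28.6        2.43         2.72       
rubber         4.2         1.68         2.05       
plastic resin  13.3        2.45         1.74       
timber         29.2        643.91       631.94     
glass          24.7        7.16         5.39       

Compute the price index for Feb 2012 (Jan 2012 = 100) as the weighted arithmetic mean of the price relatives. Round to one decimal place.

cotton: 28.6 × (2.72/2.43) = 28.6 × 1.119342 = 32.0132
rubber: 4.2 × (2.05/1.68) = 4.2 × 1.220238 = 5.1250
plastic resin: 13.3 × (1.74/2.45) = 13.3 × 0.710204 = 9.4457
timber: 29.2 × (631.94/643.91) = 29.2 × 0.981410 = 28.6572
glass: 24.7 × (5.39/7.16) = 24.7 × 0.752793 = 18.5940
Index = Σ wᵢ·(p₁ᵢ/p₀ᵢ) = 32.0132 + 5.1250 + 9.4457 + 28.6572 + 18.5940 = 93.8351

93.8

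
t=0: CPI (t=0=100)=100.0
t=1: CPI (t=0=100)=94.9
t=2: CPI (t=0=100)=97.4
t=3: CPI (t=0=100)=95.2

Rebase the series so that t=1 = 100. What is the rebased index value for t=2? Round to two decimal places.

102.63

Rebased(t=2) = 97.4 / 94.9 × 100 = 102.6344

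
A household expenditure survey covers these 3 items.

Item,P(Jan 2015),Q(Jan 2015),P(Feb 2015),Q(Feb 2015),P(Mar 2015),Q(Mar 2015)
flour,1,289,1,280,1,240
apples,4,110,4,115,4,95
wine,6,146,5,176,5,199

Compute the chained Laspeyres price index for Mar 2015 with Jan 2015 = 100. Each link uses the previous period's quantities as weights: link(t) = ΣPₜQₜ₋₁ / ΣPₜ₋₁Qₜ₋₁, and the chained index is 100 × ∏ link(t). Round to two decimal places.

Link Jan 2015→Feb 2015:
ΣP(Feb 2015)Q(Jan 2015) = 1×289 + 4×110 + 5×146 = 289 + 440 + 730 = 1459
ΣP(Jan 2015)Q(Jan 2015) = 1×289 + 4×110 + 6×146 = 289 + 440 + 876 = 1605
link = 1459/1605 = 0.909034
Link Feb 2015→Mar 2015:
ΣP(Mar 2015)Q(Feb 2015) = 1×280 + 4×115 + 5×176 = 280 + 460 + 880 = 1620
ΣP(Feb 2015)Q(Feb 2015) = 1×280 + 4×115 + 5×176 = 280 + 460 + 880 = 1620
link = 1620/1620 = 1.000000
Chained index = 100 × 0.909034 × 1.000000 = 90.9034

90.90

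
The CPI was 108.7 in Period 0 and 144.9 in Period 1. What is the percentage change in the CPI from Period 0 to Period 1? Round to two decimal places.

Change = (144.9 − 108.7) / 108.7 × 100
       = 36.2 / 108.7 × 100 = 33.3027%

33.30%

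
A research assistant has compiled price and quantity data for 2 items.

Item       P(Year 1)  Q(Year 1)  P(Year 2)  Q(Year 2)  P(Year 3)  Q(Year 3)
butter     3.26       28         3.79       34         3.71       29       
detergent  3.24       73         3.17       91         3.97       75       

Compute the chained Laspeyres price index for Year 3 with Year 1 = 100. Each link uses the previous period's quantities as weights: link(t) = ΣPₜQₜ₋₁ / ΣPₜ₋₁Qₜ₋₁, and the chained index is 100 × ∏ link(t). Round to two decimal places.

120.26

Link Year 1→Year 2:
ΣP(Year 2)Q(Year 1) = 3.79×28 + 3.17×73 = 106.12 + 231.41 = 337.53
ΣP(Year 1)Q(Year 1) = 3.26×28 + 3.24×73 = 91.28 + 236.52 = 327.8
link = 337.53/327.8 = 1.029683
Link Year 2→Year 3:
ΣP(Year 3)Q(Year 2) = 3.71×34 + 3.97×91 = 126.14 + 361.27 = 487.41
ΣP(Year 2)Q(Year 2) = 3.79×34 + 3.17×91 = 128.86 + 288.47 = 417.33
link = 487.41/417.33 = 1.167925
Chained index = 100 × 1.029683 × 1.167925 = 120.2592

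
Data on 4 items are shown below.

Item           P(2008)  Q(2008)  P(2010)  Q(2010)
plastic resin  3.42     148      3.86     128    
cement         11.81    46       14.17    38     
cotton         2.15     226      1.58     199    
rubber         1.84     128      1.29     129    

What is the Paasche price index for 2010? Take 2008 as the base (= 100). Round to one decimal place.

97.5

Paasche price index uses current-period quantities as weights.
ΣP(2010)·Q(2010) = 3.86×128 + 14.17×38 + 1.58×199 + 1.29×129 = 494.08 + 538.46 + 314.42 + 166.41 = 1513.37
ΣP(2008)·Q(2010) = 3.42×128 + 11.81×38 + 2.15×199 + 1.84×129 = 437.76 + 448.78 + 427.85 + 237.36 = 1551.75
Index = 1513.37 / 1551.75 × 100 = 97.5267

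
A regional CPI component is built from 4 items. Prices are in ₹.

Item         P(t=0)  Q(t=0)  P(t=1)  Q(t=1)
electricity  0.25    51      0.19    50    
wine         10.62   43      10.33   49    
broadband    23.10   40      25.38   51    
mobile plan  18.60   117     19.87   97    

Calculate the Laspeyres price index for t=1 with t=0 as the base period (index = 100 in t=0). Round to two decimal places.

106.28

Laspeyres price index uses base-period quantities as weights.
ΣP(t=1)·Q(t=0) = 0.19×51 + 10.33×43 + 25.38×40 + 19.87×117 = 9.69 + 444.19 + 1015.2 + 2324.79 = 3793.87
ΣP(t=0)·Q(t=0) = 0.25×51 + 10.62×43 + 23.10×40 + 18.60×117 = 12.75 + 456.66 + 924 + 2176.2 = 3569.61
Index = 3793.87 / 3569.61 × 100 = 106.2825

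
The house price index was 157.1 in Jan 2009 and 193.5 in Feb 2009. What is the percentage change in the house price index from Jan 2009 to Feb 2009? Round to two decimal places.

23.17%

Change = (193.5 − 157.1) / 157.1 × 100
       = 36.4 / 157.1 × 100 = 23.1700%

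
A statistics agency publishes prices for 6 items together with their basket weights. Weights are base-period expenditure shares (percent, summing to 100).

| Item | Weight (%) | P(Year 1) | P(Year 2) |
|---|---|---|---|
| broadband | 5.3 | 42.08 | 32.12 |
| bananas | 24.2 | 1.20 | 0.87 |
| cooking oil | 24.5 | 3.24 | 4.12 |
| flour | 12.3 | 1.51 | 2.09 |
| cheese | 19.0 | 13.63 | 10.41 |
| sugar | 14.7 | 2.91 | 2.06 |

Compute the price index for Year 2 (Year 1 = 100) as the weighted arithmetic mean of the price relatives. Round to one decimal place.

94.7

broadband: 5.3 × (32.12/42.08) = 5.3 × 0.763308 = 4.0455
bananas: 24.2 × (0.87/1.20) = 24.2 × 0.725000 = 17.5450
cooking oil: 24.5 × (4.12/3.24) = 24.5 × 1.271605 = 31.1543
flour: 12.3 × (2.09/1.51) = 12.3 × 1.384106 = 17.0245
cheese: 19.0 × (10.41/13.63) = 19.0 × 0.763756 = 14.5114
sugar: 14.7 × (2.06/2.91) = 14.7 × 0.707904 = 10.4062
Index = Σ wᵢ·(p₁ᵢ/p₀ᵢ) = 4.0455 + 17.5450 + 31.1543 + 17.0245 + 14.5114 + 10.4062 = 94.6869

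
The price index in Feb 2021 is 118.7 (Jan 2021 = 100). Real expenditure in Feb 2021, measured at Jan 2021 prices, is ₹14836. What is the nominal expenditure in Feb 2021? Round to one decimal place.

17610.3

Nominal = Real × (Index/100) = 14836 × (118.7/100)
        = 14836 × 1.187 = 17610.3320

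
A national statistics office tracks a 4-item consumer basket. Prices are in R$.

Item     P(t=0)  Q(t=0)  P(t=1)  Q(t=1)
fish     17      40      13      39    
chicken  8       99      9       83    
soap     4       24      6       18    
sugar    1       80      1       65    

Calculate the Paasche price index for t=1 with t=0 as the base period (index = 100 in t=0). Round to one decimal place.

97.5

Paasche price index uses current-period quantities as weights.
ΣP(t=1)·Q(t=1) = 13×39 + 9×83 + 6×18 + 1×65 = 507 + 747 + 108 + 65 = 1427
ΣP(t=0)·Q(t=1) = 17×39 + 8×83 + 4×18 + 1×65 = 663 + 664 + 72 + 65 = 1464
Index = 1427 / 1464 × 100 = 97.4727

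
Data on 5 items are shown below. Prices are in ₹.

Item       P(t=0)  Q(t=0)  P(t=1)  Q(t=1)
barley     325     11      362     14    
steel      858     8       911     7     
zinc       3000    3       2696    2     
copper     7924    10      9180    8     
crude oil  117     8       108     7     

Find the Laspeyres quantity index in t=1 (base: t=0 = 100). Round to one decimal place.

81.1

Laspeyres quantity index uses base-period prices as weights.
ΣP(t=0)·Q(t=1) = 325×14 + 858×7 + 3000×2 + 7924×8 + 117×7 = 4550 + 6006 + 6000 + 63392 + 819 = 80767
ΣP(t=0)·Q(t=0) = 325×11 + 858×8 + 3000×3 + 7924×10 + 117×8 = 3575 + 6864 + 9000 + 79240 + 936 = 99615
Index = 80767 / 99615 × 100 = 81.0792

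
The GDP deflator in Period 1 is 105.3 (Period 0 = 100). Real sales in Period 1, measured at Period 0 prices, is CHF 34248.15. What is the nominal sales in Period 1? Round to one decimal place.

Nominal = Real × (Index/100) = 34248.15 × (105.3/100)
        = 34248.15 × 1.053 = 36063.3020

36063.3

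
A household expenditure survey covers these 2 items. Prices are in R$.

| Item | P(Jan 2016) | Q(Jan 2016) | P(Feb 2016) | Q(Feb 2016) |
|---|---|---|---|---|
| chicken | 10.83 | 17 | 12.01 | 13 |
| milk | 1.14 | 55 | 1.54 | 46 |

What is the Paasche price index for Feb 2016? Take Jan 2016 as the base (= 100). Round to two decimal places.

Paasche price index uses current-period quantities as weights.
ΣP(Feb 2016)·Q(Feb 2016) = 12.01×13 + 1.54×46 = 156.13 + 70.84 = 226.97
ΣP(Jan 2016)·Q(Feb 2016) = 10.83×13 + 1.14×46 = 140.79 + 52.44 = 193.23
Index = 226.97 / 193.23 × 100 = 117.4611

117.46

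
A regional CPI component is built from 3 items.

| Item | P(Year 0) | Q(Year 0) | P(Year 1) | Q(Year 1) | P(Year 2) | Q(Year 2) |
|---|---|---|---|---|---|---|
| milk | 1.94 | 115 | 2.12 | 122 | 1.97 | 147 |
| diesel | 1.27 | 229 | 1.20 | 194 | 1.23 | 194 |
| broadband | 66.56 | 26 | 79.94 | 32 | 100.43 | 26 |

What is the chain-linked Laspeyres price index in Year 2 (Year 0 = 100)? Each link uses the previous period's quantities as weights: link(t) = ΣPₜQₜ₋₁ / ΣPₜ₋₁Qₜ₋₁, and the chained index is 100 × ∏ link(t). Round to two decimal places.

Link Year 0→Year 1:
ΣP(Year 1)Q(Year 0) = 2.12×115 + 1.20×229 + 79.94×26 = 243.8 + 274.8 + 2078.44 = 2597.04
ΣP(Year 0)Q(Year 0) = 1.94×115 + 1.27×229 + 66.56×26 = 223.1 + 290.83 + 1730.56 = 2244.49
link = 2597.04/2244.49 = 1.157074
Link Year 1→Year 2:
ΣP(Year 2)Q(Year 1) = 1.97×122 + 1.23×194 + 100.43×32 = 240.34 + 238.62 + 3213.76 = 3692.72
ΣP(Year 1)Q(Year 1) = 2.12×122 + 1.20×194 + 79.94×32 = 258.64 + 232.8 + 2558.08 = 3049.52
link = 3692.72/3049.52 = 1.210918
Chained index = 100 × 1.157074 × 1.210918 = 140.1122

140.11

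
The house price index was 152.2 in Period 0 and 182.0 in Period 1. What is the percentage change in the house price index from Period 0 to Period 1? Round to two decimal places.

Change = (182.0 − 152.2) / 152.2 × 100
       = 29.8 / 152.2 × 100 = 19.5795%

19.58%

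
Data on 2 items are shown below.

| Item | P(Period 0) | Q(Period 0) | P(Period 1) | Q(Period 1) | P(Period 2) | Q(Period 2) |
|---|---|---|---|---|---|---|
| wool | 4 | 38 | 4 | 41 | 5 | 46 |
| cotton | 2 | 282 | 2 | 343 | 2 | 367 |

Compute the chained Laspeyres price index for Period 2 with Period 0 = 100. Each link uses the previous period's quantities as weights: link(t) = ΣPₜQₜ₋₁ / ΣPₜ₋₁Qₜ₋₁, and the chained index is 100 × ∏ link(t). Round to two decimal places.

Link Period 0→Period 1:
ΣP(Period 1)Q(Period 0) = 4×38 + 2×282 = 152 + 564 = 716
ΣP(Period 0)Q(Period 0) = 4×38 + 2×282 = 152 + 564 = 716
link = 716/716 = 1.000000
Link Period 1→Period 2:
ΣP(Period 2)Q(Period 1) = 5×41 + 2×343 = 205 + 686 = 891
ΣP(Period 1)Q(Period 1) = 4×41 + 2×343 = 164 + 686 = 850
link = 891/850 = 1.048235
Chained index = 100 × 1.000000 × 1.048235 = 104.8235

104.82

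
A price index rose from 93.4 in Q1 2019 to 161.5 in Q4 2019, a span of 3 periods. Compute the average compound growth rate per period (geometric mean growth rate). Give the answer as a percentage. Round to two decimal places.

20.03%

Growth factor = (161.5/93.4)^(1/3) = (1.729122)^(1/3) = 1.200260
Growth rate = 1.200260 − 1 = 0.200260 = 20.0260%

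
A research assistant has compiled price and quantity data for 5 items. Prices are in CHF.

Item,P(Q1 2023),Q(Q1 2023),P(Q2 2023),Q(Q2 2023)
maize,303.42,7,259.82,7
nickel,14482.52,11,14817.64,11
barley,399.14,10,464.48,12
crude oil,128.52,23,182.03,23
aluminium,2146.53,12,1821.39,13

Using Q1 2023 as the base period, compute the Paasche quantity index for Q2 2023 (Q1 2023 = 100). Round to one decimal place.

Paasche quantity index uses current-period prices as weights.
ΣP(Q2 2023)·Q(Q2 2023) = 259.82×7 + 14817.64×11 + 464.48×12 + 182.03×23 + 1821.39×13 = 1818.74 + 162994.04 + 5573.76 + 4186.69 + 23678.07 = 198251.3
ΣP(Q2 2023)·Q(Q1 2023) = 259.82×7 + 14817.64×11 + 464.48×10 + 182.03×23 + 1821.39×12 = 1818.74 + 162994.04 + 4644.8 + 4186.69 + 21856.68 = 195500.95
Index = 198251.3 / 195500.95 × 100 = 101.4068

101.4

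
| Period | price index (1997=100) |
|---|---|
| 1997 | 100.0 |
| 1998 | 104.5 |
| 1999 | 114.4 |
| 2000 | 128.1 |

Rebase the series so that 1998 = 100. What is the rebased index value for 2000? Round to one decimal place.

122.6

Rebased(2000) = 128.1 / 104.5 × 100 = 122.5837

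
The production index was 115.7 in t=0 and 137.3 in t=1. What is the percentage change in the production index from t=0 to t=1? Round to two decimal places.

18.67%

Change = (137.3 − 115.7) / 115.7 × 100
       = 21.6 / 115.7 × 100 = 18.6690%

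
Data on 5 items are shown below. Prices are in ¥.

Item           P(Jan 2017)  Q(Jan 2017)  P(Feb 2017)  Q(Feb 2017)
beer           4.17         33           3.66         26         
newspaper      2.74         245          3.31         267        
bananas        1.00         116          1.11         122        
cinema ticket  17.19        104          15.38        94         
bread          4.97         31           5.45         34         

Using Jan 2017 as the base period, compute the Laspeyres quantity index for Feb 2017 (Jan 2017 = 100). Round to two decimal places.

95.82

Laspeyres quantity index uses base-period prices as weights.
ΣP(Jan 2017)·Q(Feb 2017) = 4.17×26 + 2.74×267 + 1.00×122 + 17.19×94 + 4.97×34 = 108.42 + 731.58 + 122 + 1615.86 + 168.98 = 2746.84
ΣP(Jan 2017)·Q(Jan 2017) = 4.17×33 + 2.74×245 + 1.00×116 + 17.19×104 + 4.97×31 = 137.61 + 671.3 + 116 + 1787.76 + 154.07 = 2866.74
Index = 2746.84 / 2866.74 × 100 = 95.8175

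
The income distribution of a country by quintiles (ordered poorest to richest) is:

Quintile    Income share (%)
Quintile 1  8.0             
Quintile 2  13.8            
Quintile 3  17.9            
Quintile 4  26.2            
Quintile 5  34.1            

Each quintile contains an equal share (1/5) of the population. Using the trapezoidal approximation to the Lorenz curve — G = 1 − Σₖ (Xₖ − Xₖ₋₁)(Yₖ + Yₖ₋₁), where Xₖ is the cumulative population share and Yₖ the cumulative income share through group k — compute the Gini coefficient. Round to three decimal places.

Cumulative income shares Yₖ: 0.0800, 0.2180, 0.3970, 0.6590, 1.0000
Σ (Xₖ−Xₖ₋₁)(Yₖ+Yₖ₋₁) = (1/5)(0.0800+0.0000) + (1/5)(0.2180+0.0800) + (1/5)(0.3970+0.2180) + (1/5)(0.6590+0.3970) + (1/5)(1.0000+0.6590)
  = 0.0160 + 0.0596 + 0.1230 + 0.2112 + 0.3318 = 0.7416
G = 1 − 0.7416 = 0.2584

0.258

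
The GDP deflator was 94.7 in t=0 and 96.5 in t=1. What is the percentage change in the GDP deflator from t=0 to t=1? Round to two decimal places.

1.90%

Change = (96.5 − 94.7) / 94.7 × 100
       = 1.8 / 94.7 × 100 = 1.9007%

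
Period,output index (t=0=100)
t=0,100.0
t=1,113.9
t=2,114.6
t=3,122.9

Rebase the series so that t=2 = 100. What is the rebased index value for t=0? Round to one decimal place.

87.3

Rebased(t=0) = 100.0 / 114.6 × 100 = 87.2600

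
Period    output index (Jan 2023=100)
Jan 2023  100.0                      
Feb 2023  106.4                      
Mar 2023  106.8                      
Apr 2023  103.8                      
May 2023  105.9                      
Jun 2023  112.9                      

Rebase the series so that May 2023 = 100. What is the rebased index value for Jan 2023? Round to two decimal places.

94.43

Rebased(Jan 2023) = 100.0 / 105.9 × 100 = 94.4287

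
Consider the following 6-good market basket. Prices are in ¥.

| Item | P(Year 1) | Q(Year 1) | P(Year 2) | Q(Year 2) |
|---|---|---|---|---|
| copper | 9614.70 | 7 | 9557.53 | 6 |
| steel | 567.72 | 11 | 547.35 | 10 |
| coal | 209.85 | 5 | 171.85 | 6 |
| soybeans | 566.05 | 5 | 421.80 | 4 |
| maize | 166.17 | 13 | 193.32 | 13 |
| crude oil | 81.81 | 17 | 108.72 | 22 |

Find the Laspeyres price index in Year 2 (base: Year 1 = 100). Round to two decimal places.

99.10

Laspeyres price index uses base-period quantities as weights.
ΣP(Year 2)·Q(Year 1) = 9557.53×7 + 547.35×11 + 171.85×5 + 421.80×5 + 193.32×13 + 108.72×17 = 66902.71 + 6020.85 + 859.25 + 2109 + 2513.16 + 1848.24 = 80253.21
ΣP(Year 1)·Q(Year 1) = 9614.70×7 + 567.72×11 + 209.85×5 + 566.05×5 + 166.17×13 + 81.81×17 = 67302.9 + 6244.92 + 1049.25 + 2830.25 + 2160.21 + 1390.77 = 80978.3
Index = 80253.21 / 80978.3 × 100 = 99.1046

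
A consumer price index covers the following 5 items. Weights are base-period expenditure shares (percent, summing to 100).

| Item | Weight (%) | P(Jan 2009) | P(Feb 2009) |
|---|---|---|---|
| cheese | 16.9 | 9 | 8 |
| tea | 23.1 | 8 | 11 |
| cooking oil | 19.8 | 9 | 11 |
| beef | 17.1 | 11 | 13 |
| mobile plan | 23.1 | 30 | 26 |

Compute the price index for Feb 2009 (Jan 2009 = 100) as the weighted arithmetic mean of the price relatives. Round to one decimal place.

cheese: 16.9 × (8/9) = 16.9 × 0.888889 = 15.0222
tea: 23.1 × (11/8) = 23.1 × 1.375000 = 31.7625
cooking oil: 19.8 × (11/9) = 19.8 × 1.222222 = 24.2000
beef: 17.1 × (13/11) = 17.1 × 1.181818 = 20.2091
mobile plan: 23.1 × (26/30) = 23.1 × 0.866667 = 20.0200
Index = Σ wᵢ·(p₁ᵢ/p₀ᵢ) = 15.0222 + 31.7625 + 24.2000 + 20.2091 + 20.0200 = 111.2138

111.2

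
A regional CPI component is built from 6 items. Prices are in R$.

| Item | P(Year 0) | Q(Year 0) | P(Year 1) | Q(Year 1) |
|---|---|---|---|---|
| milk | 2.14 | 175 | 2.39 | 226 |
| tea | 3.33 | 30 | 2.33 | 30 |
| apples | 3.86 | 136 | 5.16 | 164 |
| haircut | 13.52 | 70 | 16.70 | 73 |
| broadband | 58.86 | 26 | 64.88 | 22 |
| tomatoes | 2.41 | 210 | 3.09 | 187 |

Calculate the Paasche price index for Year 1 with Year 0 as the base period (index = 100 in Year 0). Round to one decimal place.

Paasche price index uses current-period quantities as weights.
ΣP(Year 1)·Q(Year 1) = 2.39×226 + 2.33×30 + 5.16×164 + 16.70×73 + 64.88×22 + 3.09×187 = 540.14 + 69.9 + 846.24 + 1219.1 + 1427.36 + 577.83 = 4680.57
ΣP(Year 0)·Q(Year 1) = 2.14×226 + 3.33×30 + 3.86×164 + 13.52×73 + 58.86×22 + 2.41×187 = 483.64 + 99.9 + 633.04 + 986.96 + 1294.92 + 450.67 = 3949.13
Index = 4680.57 / 3949.13 × 100 = 118.5215

118.5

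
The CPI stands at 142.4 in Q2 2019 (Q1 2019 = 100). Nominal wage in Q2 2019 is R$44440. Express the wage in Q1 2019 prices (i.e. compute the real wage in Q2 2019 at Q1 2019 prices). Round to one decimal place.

31207.9

Real = Nominal ÷ (Index/100) = 44440 ÷ (142.4/100)
     = 44440 ÷ 1.424 = 31207.8652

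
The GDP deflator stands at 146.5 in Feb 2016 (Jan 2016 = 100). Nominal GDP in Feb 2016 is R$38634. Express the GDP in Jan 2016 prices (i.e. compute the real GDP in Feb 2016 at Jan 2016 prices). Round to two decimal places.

26371.33

Real = Nominal ÷ (Index/100) = 38634 ÷ (146.5/100)
     = 38634 ÷ 1.465 = 26371.3311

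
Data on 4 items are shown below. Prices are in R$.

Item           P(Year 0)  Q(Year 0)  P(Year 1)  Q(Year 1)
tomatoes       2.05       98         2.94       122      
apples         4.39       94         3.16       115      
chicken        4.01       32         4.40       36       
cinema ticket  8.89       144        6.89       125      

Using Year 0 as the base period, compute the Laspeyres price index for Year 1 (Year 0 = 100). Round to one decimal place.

85.0

Laspeyres price index uses base-period quantities as weights.
ΣP(Year 1)·Q(Year 0) = 2.94×98 + 3.16×94 + 4.40×32 + 6.89×144 = 288.12 + 297.04 + 140.8 + 992.16 = 1718.12
ΣP(Year 0)·Q(Year 0) = 2.05×98 + 4.39×94 + 4.01×32 + 8.89×144 = 200.9 + 412.66 + 128.32 + 1280.16 = 2022.04
Index = 1718.12 / 2022.04 × 100 = 84.9696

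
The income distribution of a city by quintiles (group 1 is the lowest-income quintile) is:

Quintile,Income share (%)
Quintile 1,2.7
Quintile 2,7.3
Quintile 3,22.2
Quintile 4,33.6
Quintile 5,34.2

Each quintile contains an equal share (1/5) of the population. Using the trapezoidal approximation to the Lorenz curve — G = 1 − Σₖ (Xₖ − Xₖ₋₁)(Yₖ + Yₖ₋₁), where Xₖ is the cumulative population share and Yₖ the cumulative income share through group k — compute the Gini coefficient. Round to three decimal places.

Cumulative income shares Yₖ: 0.0270, 0.1000, 0.3220, 0.6580, 1.0000
Σ (Xₖ−Xₖ₋₁)(Yₖ+Yₖ₋₁) = (1/5)(0.0270+0.0000) + (1/5)(0.1000+0.0270) + (1/5)(0.3220+0.1000) + (1/5)(0.6580+0.3220) + (1/5)(1.0000+0.6580)
  = 0.0054 + 0.0254 + 0.0844 + 0.1960 + 0.3316 = 0.6428
G = 1 − 0.6428 = 0.3572

0.357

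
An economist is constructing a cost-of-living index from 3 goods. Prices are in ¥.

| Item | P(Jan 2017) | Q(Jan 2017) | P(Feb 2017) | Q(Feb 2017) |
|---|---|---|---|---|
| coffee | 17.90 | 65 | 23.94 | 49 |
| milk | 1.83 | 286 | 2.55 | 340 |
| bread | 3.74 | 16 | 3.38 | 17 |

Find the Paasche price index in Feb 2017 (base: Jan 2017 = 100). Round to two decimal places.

Paasche price index uses current-period quantities as weights.
ΣP(Feb 2017)·Q(Feb 2017) = 23.94×49 + 2.55×340 + 3.38×17 = 1173.06 + 867 + 57.46 = 2097.52
ΣP(Jan 2017)·Q(Feb 2017) = 17.90×49 + 1.83×340 + 3.74×17 = 877.1 + 622.2 + 63.58 = 1562.88
Index = 2097.52 / 1562.88 × 100 = 134.2086

134.21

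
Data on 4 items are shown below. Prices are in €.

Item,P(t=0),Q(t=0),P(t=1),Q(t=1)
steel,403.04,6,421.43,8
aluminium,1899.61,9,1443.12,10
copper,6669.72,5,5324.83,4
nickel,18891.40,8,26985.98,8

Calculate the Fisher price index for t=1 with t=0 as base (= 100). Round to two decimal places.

126.98

Laspeyres component (base-period weights):
ΣP(t=1)Q(t=0) = 421.43×6 + 1443.12×9 + 5324.83×5 + 26985.98×8 = 2528.58 + 12988.08 + 26624.15 + 215887.84 = 258028.65
ΣP(t=0)Q(t=0) = 403.04×6 + 1899.61×9 + 6669.72×5 + 18891.40×8 = 2418.24 + 17096.49 + 33348.6 + 151131.2 = 203994.53
L = 258028.65 / 203994.53 × 100 = 126.4880
Paasche component (current-period weights):
ΣP(t=1)Q(t=1) = 421.43×8 + 1443.12×10 + 5324.83×4 + 26985.98×8 = 3371.44 + 14431.2 + 21299.32 + 215887.84 = 254989.8
ΣP(t=0)Q(t=1) = 403.04×8 + 1899.61×10 + 6669.72×4 + 18891.40×8 = 3224.32 + 18996.1 + 26678.88 + 151131.2 = 200030.5
P = 254989.8 / 200030.5 × 100 = 127.4755
Fisher = √(L × P) = √(126.4880 × 127.4755) = 126.9808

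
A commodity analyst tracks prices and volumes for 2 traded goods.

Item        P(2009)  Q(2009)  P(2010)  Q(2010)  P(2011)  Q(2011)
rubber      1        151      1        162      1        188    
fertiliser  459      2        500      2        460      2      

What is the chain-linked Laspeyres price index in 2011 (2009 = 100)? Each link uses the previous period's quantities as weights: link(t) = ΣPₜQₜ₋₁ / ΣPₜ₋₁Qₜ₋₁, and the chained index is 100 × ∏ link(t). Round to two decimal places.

100.26

Link 2009→2010:
ΣP(2010)Q(2009) = 1×151 + 500×2 = 151 + 1000 = 1151
ΣP(2009)Q(2009) = 1×151 + 459×2 = 151 + 918 = 1069
link = 1151/1069 = 1.076707
Link 2010→2011:
ΣP(2011)Q(2010) = 1×162 + 460×2 = 162 + 920 = 1082
ΣP(2010)Q(2010) = 1×162 + 500×2 = 162 + 1000 = 1162
link = 1082/1162 = 0.931153
Chained index = 100 × 1.076707 × 0.931153 = 100.2579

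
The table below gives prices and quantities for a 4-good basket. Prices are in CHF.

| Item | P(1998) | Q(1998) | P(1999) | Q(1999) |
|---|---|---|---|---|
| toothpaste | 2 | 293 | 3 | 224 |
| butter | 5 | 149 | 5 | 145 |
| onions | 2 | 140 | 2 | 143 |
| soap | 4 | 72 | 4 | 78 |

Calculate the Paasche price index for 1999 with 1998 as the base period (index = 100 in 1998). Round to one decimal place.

Paasche price index uses current-period quantities as weights.
ΣP(1999)·Q(1999) = 3×224 + 5×145 + 2×143 + 4×78 = 672 + 725 + 286 + 312 = 1995
ΣP(1998)·Q(1999) = 2×224 + 5×145 + 2×143 + 4×78 = 448 + 725 + 286 + 312 = 1771
Index = 1995 / 1771 × 100 = 112.6482

112.6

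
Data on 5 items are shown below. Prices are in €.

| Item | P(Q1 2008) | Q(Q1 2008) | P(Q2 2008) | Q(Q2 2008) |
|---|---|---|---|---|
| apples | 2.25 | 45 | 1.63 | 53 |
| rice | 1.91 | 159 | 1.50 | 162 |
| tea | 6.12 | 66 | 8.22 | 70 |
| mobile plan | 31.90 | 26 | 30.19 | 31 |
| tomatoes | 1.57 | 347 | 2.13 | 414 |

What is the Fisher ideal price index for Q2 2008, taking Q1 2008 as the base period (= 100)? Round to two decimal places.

Laspeyres component (base-period weights):
ΣP(Q2 2008)Q(Q1 2008) = 1.63×45 + 1.50×159 + 8.22×66 + 30.19×26 + 2.13×347 = 73.35 + 238.5 + 542.52 + 784.94 + 739.11 = 2378.42
ΣP(Q1 2008)Q(Q1 2008) = 2.25×45 + 1.91×159 + 6.12×66 + 31.90×26 + 1.57×347 = 101.25 + 303.69 + 403.92 + 829.4 + 544.79 = 2183.05
L = 2378.42 / 2183.05 × 100 = 108.9494
Paasche component (current-period weights):
ΣP(Q2 2008)Q(Q2 2008) = 1.63×53 + 1.50×162 + 8.22×70 + 30.19×31 + 2.13×414 = 86.39 + 243 + 575.4 + 935.89 + 881.82 = 2722.5
ΣP(Q1 2008)Q(Q2 2008) = 2.25×53 + 1.91×162 + 6.12×70 + 31.90×31 + 1.57×414 = 119.25 + 309.42 + 428.4 + 988.9 + 649.98 = 2495.95
P = 2722.5 / 2495.95 × 100 = 109.0767
Fisher = √(L × P) = √(108.9494 × 109.0767) = 109.0130

109.01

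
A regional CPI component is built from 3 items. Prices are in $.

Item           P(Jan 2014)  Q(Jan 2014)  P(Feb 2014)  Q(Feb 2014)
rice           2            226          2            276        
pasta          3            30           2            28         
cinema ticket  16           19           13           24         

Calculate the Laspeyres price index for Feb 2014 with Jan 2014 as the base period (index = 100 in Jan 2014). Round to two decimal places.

89.72

Laspeyres price index uses base-period quantities as weights.
ΣP(Feb 2014)·Q(Jan 2014) = 2×226 + 2×30 + 13×19 = 452 + 60 + 247 = 759
ΣP(Jan 2014)·Q(Jan 2014) = 2×226 + 3×30 + 16×19 = 452 + 90 + 304 = 846
Index = 759 / 846 × 100 = 89.7163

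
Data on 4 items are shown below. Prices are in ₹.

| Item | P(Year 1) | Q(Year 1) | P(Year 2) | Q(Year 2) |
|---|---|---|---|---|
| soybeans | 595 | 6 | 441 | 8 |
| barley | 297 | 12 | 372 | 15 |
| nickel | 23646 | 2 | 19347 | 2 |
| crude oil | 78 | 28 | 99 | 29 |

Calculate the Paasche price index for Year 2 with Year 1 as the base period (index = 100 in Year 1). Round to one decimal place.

86.2

Paasche price index uses current-period quantities as weights.
ΣP(Year 2)·Q(Year 2) = 441×8 + 372×15 + 19347×2 + 99×29 = 3528 + 5580 + 38694 + 2871 = 50673
ΣP(Year 1)·Q(Year 2) = 595×8 + 297×15 + 23646×2 + 78×29 = 4760 + 4455 + 47292 + 2262 = 58769
Index = 50673 / 58769 × 100 = 86.2240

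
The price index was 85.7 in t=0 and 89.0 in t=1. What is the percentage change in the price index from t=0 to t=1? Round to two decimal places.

Change = (89.0 − 85.7) / 85.7 × 100
       = 3.3 / 85.7 × 100 = 3.8506%

3.85%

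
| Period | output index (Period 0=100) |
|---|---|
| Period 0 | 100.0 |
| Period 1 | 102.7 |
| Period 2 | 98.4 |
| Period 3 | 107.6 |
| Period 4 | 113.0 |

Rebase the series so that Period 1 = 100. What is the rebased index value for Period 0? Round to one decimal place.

Rebased(Period 0) = 100.0 / 102.7 × 100 = 97.3710

97.4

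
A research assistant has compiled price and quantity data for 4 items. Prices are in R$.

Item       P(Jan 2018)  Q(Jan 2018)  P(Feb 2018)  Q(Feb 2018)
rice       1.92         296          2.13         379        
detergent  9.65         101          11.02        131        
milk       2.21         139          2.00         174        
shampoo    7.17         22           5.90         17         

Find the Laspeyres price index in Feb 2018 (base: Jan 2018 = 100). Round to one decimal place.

Laspeyres price index uses base-period quantities as weights.
ΣP(Feb 2018)·Q(Jan 2018) = 2.13×296 + 11.02×101 + 2.00×139 + 5.90×22 = 630.48 + 1113.02 + 278 + 129.8 = 2151.3
ΣP(Jan 2018)·Q(Jan 2018) = 1.92×296 + 9.65×101 + 2.21×139 + 7.17×22 = 568.32 + 974.65 + 307.19 + 157.74 = 2007.9
Index = 2151.3 / 2007.9 × 100 = 107.1418

107.1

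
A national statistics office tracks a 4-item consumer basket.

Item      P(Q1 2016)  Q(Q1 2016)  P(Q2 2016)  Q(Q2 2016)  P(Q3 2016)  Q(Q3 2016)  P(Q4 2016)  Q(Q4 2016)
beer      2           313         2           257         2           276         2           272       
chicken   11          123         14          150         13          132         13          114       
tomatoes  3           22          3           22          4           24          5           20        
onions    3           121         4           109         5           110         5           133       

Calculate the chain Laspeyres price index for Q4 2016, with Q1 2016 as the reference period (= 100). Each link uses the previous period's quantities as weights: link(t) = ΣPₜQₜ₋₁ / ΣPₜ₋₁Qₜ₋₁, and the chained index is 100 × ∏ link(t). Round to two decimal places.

Link Q1 2016→Q2 2016:
ΣP(Q2 2016)Q(Q1 2016) = 2×313 + 14×123 + 3×22 + 4×121 = 626 + 1722 + 66 + 484 = 2898
ΣP(Q1 2016)Q(Q1 2016) = 2×313 + 11×123 + 3×22 + 3×121 = 626 + 1353 + 66 + 363 = 2408
link = 2898/2408 = 1.203488
Link Q2 2016→Q3 2016:
ΣP(Q3 2016)Q(Q2 2016) = 2×257 + 13×150 + 4×22 + 5×109 = 514 + 1950 + 88 + 545 = 3097
ΣP(Q2 2016)Q(Q2 2016) = 2×257 + 14×150 + 3×22 + 4×109 = 514 + 2100 + 66 + 436 = 3116
link = 3097/3116 = 0.993902
Link Q3 2016→Q4 2016:
ΣP(Q4 2016)Q(Q3 2016) = 2×276 + 13×132 + 5×24 + 5×110 = 552 + 1716 + 120 + 550 = 2938
ΣP(Q3 2016)Q(Q3 2016) = 2×276 + 13×132 + 4×24 + 5×110 = 552 + 1716 + 96 + 550 = 2914
link = 2938/2914 = 1.008236
Chained index = 100 × 1.203488 × 0.993902 × 1.008236 = 120.6002

120.60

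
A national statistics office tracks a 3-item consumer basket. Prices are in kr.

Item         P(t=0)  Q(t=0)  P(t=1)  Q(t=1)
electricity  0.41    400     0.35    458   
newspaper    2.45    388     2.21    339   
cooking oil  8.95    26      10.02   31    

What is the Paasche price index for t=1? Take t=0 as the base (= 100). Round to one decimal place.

Paasche price index uses current-period quantities as weights.
ΣP(t=1)·Q(t=1) = 0.35×458 + 2.21×339 + 10.02×31 = 160.3 + 749.19 + 310.62 = 1220.11
ΣP(t=0)·Q(t=1) = 0.41×458 + 2.45×339 + 8.95×31 = 187.78 + 830.55 + 277.45 = 1295.78
Index = 1220.11 / 1295.78 × 100 = 94.1603

94.2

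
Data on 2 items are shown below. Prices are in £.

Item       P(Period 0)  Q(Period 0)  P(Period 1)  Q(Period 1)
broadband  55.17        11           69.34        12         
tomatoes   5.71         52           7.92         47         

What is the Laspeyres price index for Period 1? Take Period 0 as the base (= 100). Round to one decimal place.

130.0

Laspeyres price index uses base-period quantities as weights.
ΣP(Period 1)·Q(Period 0) = 69.34×11 + 7.92×52 = 762.74 + 411.84 = 1174.58
ΣP(Period 0)·Q(Period 0) = 55.17×11 + 5.71×52 = 606.87 + 296.92 = 903.79
Index = 1174.58 / 903.79 × 100 = 129.9616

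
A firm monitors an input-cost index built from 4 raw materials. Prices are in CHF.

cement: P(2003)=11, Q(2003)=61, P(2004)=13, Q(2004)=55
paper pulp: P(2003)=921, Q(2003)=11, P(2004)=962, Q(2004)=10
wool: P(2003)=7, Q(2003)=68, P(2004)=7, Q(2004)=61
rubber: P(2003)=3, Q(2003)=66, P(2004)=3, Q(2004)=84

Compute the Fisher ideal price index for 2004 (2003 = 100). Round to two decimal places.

104.97

Laspeyres component (base-period weights):
ΣP(2004)Q(2003) = 13×61 + 962×11 + 7×68 + 3×66 = 793 + 10582 + 476 + 198 = 12049
ΣP(2003)Q(2003) = 11×61 + 921×11 + 7×68 + 3×66 = 671 + 10131 + 476 + 198 = 11476
L = 12049 / 11476 × 100 = 104.9930
Paasche component (current-period weights):
ΣP(2004)Q(2004) = 13×55 + 962×10 + 7×61 + 3×84 = 715 + 9620 + 427 + 252 = 11014
ΣP(2003)Q(2004) = 11×55 + 921×10 + 7×61 + 3×84 = 605 + 9210 + 427 + 252 = 10494
P = 11014 / 10494 × 100 = 104.9552
Fisher = √(L × P) = √(104.9930 × 104.9552) = 104.9741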